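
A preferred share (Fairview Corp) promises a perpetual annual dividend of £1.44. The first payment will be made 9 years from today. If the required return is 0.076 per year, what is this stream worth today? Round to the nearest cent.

£10.55

Value at end of year 8: C / r = £1.44 / 0.076 = £18.9474
Discount to today: PV = £18.9474 / (1 + 0.076)^8 = £18.9474 / 1.796794 = £10.55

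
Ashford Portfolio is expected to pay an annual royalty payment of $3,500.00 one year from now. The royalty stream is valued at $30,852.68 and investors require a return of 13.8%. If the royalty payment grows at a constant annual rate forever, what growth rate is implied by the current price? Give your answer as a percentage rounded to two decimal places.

2.46%

P = D₁/(r−g) ⇒ g = r − D₁/P = 0.138 − $3,500.00/$30,852.68 = 0.024558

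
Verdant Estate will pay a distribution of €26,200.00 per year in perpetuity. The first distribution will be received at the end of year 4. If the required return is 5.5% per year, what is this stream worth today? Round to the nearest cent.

Value at end of year 3: C / r = €26,200.00 / 0.055 = €476,363.6364
Discount to today: PV = €476,363.6364 / (1 + 0.055)^3 = €476,363.6364 / 1.174241 = €405,677.78

€405677.78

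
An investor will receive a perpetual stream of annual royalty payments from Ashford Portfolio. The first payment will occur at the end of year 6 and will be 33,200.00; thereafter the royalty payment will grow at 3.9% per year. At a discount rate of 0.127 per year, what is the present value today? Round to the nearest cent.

207508.47

Value at end of year 5: C₁ / (r − g) = 33,200.00 / (0.127 − 0.039) = 377,272.7273
Discount to today: PV = 377,272.7273 / (1 + 0.127)^5 = 377,272.7273 / 1.818108 = 207,508.47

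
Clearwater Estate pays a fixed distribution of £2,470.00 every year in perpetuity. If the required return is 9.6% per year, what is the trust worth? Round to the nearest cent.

£25729.17

Level perpetuity: PV = C / r = £2,470.00 / 0.096 = £25,729.17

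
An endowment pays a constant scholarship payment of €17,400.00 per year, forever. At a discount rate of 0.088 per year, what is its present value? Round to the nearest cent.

Level perpetuity: PV = C / r = €17,400.00 / 0.088 = €197,727.27

€197727.27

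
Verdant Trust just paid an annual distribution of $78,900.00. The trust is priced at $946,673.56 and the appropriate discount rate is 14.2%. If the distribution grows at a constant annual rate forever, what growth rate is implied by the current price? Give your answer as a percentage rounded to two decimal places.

5.41%

P = D₀(1+g)/(r−g) ⇒ P(r−g) = D₀(1+g) ⇒ g(P+D₀) = P·r − D₀
g = (P·r − D₀)/(P + D₀) = ($946,673.56×0.142 − $78,900.00) / ($946,673.56 + $78,900.00) = 0.054143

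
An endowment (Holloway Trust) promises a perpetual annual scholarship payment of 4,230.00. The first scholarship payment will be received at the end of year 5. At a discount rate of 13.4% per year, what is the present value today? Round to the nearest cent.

Value at end of year 4: C / r = 4,230.00 / 0.134 = 31,567.1642
Discount to today: PV = 31,567.1642 / (1 + 0.134)^4 = 31,567.1642 / 1.653683 = 19,089.01

19089.01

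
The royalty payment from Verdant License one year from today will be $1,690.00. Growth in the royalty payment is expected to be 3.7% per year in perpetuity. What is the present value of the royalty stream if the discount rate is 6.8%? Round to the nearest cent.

Growing perpetuity: P = D₁ / (r − g) = $1,690.0000 / (0.068 − 0.037) = $54,516.13

$54516.13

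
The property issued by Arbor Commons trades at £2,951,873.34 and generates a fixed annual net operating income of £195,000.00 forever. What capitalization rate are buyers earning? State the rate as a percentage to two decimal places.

6.61%

P = C/r ⇒ r = C/P = £195,000.00/£2,951,873.34 = 0.066060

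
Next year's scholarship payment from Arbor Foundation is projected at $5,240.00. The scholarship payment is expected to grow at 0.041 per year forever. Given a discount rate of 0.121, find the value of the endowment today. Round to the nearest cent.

$65500.00

Growing perpetuity: P = D₁ / (r − g) = $5,240.0000 / (0.121 − 0.041) = $65,500.00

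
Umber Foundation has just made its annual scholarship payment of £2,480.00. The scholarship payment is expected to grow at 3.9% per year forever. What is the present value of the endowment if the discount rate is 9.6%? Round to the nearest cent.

D₁ = D₀ × (1 + g) = £2,480.00 × 1.039 = £2,576.7200
Growing perpetuity: P = D₁ / (r − g) = £2,576.7200 / (0.096 − 0.039) = £45,205.61

£45205.61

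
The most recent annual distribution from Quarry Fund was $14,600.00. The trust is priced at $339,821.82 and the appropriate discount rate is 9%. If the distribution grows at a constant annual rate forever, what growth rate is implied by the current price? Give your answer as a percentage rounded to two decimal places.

P = D₀(1+g)/(r−g) ⇒ P(r−g) = D₀(1+g) ⇒ g(P+D₀) = P·r − D₀
g = (P·r − D₀)/(P + D₀) = ($339,821.82×0.09 − $14,600.00) / ($339,821.82 + $14,600.00) = 0.045099

4.51%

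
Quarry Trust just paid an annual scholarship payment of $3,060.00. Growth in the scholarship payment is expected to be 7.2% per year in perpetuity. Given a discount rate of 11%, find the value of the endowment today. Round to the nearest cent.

$86324.21

D₁ = D₀ × (1 + g) = $3,060.00 × 1.072 = $3,280.3200
Growing perpetuity: P = D₁ / (r − g) = $3,280.3200 / (0.11 − 0.072) = $86,324.21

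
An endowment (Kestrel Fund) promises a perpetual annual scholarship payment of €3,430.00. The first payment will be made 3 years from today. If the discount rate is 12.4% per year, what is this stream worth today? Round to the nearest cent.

Value at end of year 2: C / r = €3,430.00 / 0.124 = €27,661.2903
Discount to today: PV = €27,661.2903 / (1 + 0.124)^2 = €27,661.2903 / 1.263376 = €21,894.74

€21894.74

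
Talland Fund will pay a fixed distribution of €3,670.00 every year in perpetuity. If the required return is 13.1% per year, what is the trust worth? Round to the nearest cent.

Level perpetuity: PV = C / r = €3,670.00 / 0.131 = €28,015.27

€28015.27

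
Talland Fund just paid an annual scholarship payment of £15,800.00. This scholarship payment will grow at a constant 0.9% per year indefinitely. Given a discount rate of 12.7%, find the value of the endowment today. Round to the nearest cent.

£135103.39

D₁ = D₀ × (1 + g) = £15,800.00 × 1.009 = £15,942.2000
Growing perpetuity: P = D₁ / (r − g) = £15,942.2000 / (0.127 − 0.009) = £135,103.39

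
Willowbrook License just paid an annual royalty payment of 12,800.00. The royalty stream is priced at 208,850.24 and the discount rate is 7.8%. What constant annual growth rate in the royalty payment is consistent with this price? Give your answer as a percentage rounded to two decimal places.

1.57%

P = D₀(1+g)/(r−g) ⇒ P(r−g) = D₀(1+g) ⇒ g(P+D₀) = P·r − D₀
g = (P·r − D₀)/(P + D₀) = (208,850.24×0.078 − 12,800.00) / (208,850.24 + 12,800.00) = 0.015747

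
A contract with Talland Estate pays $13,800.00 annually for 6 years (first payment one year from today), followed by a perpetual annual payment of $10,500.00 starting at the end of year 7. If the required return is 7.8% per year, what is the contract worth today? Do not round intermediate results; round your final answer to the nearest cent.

$149963.89

PV of 6-year annuity: $13,800.00 × [1 − (1+0.078)^−6] / 0.078 = 64184.66352
Perpetuity value at year 6: $10,500.00 / 0.078 = 134615.38462
PV of perpetuity: 134615.38462 / (1+0.078)^6 = 85779.22759
Total PV = 64184.66352 + 85779.22759 = 149963.89111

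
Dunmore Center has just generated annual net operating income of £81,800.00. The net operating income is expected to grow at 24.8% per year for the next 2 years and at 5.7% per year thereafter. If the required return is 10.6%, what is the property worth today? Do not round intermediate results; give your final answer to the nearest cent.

D_1 = 102086.40000
D_2 = 127403.82720
Terminal value at year 2: TV = D_2×(1+g_2)/(r−g_2) = 134665.84535/0.049 = 2748282.55817
P_0 = D_1/(1+r)^1 + D_2/(1+r)^2 + TV/(1+r)^2
    = 92302.35081 + 104153.10472 + 2246731.25887 = 2443186.71440

£2443186.71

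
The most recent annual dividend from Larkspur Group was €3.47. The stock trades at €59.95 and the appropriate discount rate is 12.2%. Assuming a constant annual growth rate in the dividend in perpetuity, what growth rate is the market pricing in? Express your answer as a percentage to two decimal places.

6.06%

P = D₀(1+g)/(r−g) ⇒ P(r−g) = D₀(1+g) ⇒ g(P+D₀) = P·r − D₀
g = (P·r − D₀)/(P + D₀) = (€59.95×0.122 − €3.47) / (€59.95 + €3.47) = 0.060610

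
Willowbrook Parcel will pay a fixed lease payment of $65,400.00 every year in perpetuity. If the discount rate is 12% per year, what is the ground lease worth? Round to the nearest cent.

$545000.00

Level perpetuity: PV = C / r = $65,400.00 / 0.12 = $545,000.00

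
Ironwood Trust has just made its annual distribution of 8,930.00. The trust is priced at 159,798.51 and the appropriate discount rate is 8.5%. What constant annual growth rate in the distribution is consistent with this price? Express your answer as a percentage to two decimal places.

P = D₀(1+g)/(r−g) ⇒ P(r−g) = D₀(1+g) ⇒ g(P+D₀) = P·r − D₀
g = (P·r − D₀)/(P + D₀) = (159,798.51×0.085 − 8,930.00) / (159,798.51 + 8,930.00) = 0.027576

2.76%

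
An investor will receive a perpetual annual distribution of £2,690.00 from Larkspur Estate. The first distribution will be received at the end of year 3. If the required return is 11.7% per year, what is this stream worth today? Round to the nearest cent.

£18427.23

Value at end of year 2: C / r = £2,690.00 / 0.117 = £22,991.4530
Discount to today: PV = £22,991.4530 / (1 + 0.117)^2 = £22,991.4530 / 1.247689 = £18,427.23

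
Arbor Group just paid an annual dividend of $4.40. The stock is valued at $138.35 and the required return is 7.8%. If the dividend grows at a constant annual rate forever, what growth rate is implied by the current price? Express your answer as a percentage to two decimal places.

P = D₀(1+g)/(r−g) ⇒ P(r−g) = D₀(1+g) ⇒ g(P+D₀) = P·r − D₀
g = (P·r − D₀)/(P + D₀) = ($138.35×0.078 − $4.40) / ($138.35 + $4.40) = 0.044773

4.48%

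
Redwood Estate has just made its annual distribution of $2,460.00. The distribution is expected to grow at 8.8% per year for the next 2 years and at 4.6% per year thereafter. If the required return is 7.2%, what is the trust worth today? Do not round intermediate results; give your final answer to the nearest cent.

$106974.70

D_1 = 2676.48000
D_2 = 2912.01024
Terminal value at year 2: TV = D_2×(1+g_2)/(r−g_2) = 3045.96271/0.026 = 117152.41196
P_0 = D_1/(1+r)^1 + D_2/(1+r)^2 + TV/(1+r)^2
    = 2496.71642 + 2533.98084 + 101943.99849 = 106974.69575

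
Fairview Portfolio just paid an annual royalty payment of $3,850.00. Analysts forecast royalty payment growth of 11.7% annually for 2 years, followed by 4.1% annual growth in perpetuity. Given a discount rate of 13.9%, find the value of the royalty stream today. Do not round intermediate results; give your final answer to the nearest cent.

$46810.19

D_1 = 4300.45000
D_2 = 4803.60265
Terminal value at year 2: TV = D_2×(1+g_2)/(r−g_2) = 5000.55036/0.098 = 51026.02407
P_0 = D_1/(1+r)^1 + D_2/(1+r)^2 + TV/(1+r)^2
    = 3775.63652 + 3702.70939 + 39331.84159 = 46810.18751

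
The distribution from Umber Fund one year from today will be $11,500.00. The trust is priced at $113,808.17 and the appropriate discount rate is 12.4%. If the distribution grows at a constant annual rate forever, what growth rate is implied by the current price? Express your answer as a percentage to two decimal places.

2.30%

P = D₁/(r−g) ⇒ g = r − D₁/P = 0.124 − $11,500.00/$113,808.17 = 0.022953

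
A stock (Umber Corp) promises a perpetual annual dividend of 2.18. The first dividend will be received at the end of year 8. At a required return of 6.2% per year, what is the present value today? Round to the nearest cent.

Value at end of year 7: C / r = 2.18 / 0.062 = 35.1613
Discount to today: PV = 35.1613 / (1 + 0.062)^7 = 35.1613 / 1.523602 = 23.08

23.08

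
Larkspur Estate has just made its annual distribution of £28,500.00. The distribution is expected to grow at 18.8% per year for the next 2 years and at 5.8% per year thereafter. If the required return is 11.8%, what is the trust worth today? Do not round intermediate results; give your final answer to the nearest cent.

D_1 = 33858.00000
D_2 = 40223.30400
Terminal value at year 2: TV = D_2×(1+g_2)/(r−g_2) = 42556.25563/0.06 = 709270.92720
P_0 = D_1/(1+r)^1 + D_2/(1+r)^2 + TV/(1+r)^2
    = 30284.43649 + 32180.59978 + 567451.24280 = 629916.27907

£629916.28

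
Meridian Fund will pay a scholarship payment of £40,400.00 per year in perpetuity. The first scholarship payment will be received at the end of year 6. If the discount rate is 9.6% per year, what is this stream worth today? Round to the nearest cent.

Value at end of year 5: C / r = £40,400.00 / 0.096 = £420,833.3333
Discount to today: PV = £420,833.3333 / (1 + 0.096)^5 = £420,833.3333 / 1.581440 = £266,107.65

£266107.65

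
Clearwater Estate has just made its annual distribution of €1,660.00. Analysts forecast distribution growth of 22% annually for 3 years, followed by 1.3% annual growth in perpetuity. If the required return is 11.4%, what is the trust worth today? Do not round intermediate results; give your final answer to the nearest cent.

D_1 = 2025.20000
D_2 = 2470.74400
D_3 = 3014.30768
Terminal value at year 3: TV = D_3×(1+g_2)/(r−g_2) = 3053.49368/0.101 = 30232.61069
P_0 = D_1/(1+r)^1 + D_2/(1+r)^2 + D_3/(1+r)^3 + TV/(1+r)^3
    = 1817.95332 + 1990.93631 + 2180.37909 + 21868.55459 = 27857.82331

€27857.82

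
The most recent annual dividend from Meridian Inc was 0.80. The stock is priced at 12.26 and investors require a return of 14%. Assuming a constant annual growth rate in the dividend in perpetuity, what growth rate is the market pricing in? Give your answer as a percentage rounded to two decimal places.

7.02%

P = D₀(1+g)/(r−g) ⇒ P(r−g) = D₀(1+g) ⇒ g(P+D₀) = P·r − D₀
g = (P·r − D₀)/(P + D₀) = (12.26×0.14 − 0.80) / (12.26 + 0.80) = 0.070168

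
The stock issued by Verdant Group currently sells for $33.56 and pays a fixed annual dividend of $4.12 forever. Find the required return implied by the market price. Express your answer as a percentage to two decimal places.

12.28%

P = C/r ⇒ r = C/P = $4.12/$33.56 = 0.122765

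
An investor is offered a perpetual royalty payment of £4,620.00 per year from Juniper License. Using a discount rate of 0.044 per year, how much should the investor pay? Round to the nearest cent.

Level perpetuity: PV = C / r = £4,620.00 / 0.044 = £105,000.00

£105000.00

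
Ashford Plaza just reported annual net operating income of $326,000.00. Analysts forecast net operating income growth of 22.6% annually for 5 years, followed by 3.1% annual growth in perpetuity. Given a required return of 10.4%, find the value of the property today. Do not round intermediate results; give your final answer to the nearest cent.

$10032971.90

D_1 = 399676.00000
D_2 = 490002.77600
D_3 = 600743.40338
D_4 = 736511.41254
D_5 = 902962.99177
Terminal value at year 5: TV = D_5×(1+g_2)/(r−g_2) = 930954.84452/0.073 = 12752806.08928
P_0 = D_1/(1+r)^1 + D_2/(1+r)^2 + D_3/(1+r)^3 + D_4/(1+r)^4 + D_5/(1+r)^5 + TV/(1+r)^5
    = 362025.36232 + 402031.78823 + 446459.21410 + 495796.19247 + 550585.26446 + 7776074.07757 = 10032971.89915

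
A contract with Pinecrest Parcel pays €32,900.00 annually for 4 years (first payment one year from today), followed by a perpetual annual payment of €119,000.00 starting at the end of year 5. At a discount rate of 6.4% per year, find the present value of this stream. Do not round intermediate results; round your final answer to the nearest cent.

€1563741.88

PV of 4-year annuity: €32,900.00 × [1 − (1+0.064)^−4] / 0.064 = 112965.50144
Perpetuity value at year 4: €119,000.00 / 0.064 = 1859375.00000
PV of perpetuity: 1859375.00000 / (1+0.064)^4 = 1450776.37776
Total PV = 112965.50144 + 1450776.37776 = 1563741.87920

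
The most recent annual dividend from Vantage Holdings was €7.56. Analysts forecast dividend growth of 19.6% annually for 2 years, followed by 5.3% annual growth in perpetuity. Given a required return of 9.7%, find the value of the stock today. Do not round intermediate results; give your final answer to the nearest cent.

D_1 = 9.04176
D_2 = 10.81394
Terminal value at year 2: TV = D_2×(1+g_2)/(r−g_2) = 11.38708/0.044 = 258.79736
P_0 = D_1/(1+r)^1 + D_2/(1+r)^2 + TV/(1+r)^2
    = 8.24226 + 8.98609 + 215.05354 = 232.28189

€232.28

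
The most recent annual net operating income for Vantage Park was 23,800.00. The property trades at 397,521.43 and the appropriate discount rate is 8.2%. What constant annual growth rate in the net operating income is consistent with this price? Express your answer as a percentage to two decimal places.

2.09%

P = D₀(1+g)/(r−g) ⇒ P(r−g) = D₀(1+g) ⇒ g(P+D₀) = P·r − D₀
g = (P·r − D₀)/(P + D₀) = (397,521.43×0.082 − 23,800.00) / (397,521.43 + 23,800.00) = 0.020879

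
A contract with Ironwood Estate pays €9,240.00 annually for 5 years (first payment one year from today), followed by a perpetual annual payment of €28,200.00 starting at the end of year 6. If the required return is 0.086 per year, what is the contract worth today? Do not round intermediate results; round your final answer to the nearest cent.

PV of 5-year annuity: €9,240.00 × [1 − (1+0.086)^−5] / 0.086 = 36316.51420
Perpetuity value at year 5: €28,200.00 / 0.086 = 327906.97674
PV of perpetuity: 327906.97674 / (1+0.086)^5 = 217070.86198
Total PV = 36316.51420 + 217070.86198 = 253387.37618

€253387.38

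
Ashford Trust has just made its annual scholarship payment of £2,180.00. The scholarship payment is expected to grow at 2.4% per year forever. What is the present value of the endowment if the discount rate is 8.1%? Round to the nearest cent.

£39163.51

D₁ = D₀ × (1 + g) = £2,180.00 × 1.024 = £2,232.3200
Growing perpetuity: P = D₁ / (r − g) = £2,232.3200 / (0.081 − 0.024) = £39,163.51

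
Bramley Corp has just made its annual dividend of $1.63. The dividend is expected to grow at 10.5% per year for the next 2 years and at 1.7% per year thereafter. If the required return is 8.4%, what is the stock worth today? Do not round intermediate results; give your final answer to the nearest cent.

D_1 = 1.80115
D_2 = 1.99027
Terminal value at year 2: TV = D_2×(1+g_2)/(r−g_2) = 2.02411/0.067 = 30.21053
P_0 = D_1/(1+r)^1 + D_2/(1+r)^2 + TV/(1+r)^2
    = 1.66158 + 1.69377 + 25.70986 = 29.06521

$29.07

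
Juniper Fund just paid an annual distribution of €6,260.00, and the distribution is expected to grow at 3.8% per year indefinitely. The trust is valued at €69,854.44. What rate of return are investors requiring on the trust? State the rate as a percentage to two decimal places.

D₁ = €6,260.00 × 1.038 = €6,497.8800
P = D₁/(r − g) ⇒ r = D₁/P + g = €6,497.8800/€69,854.44 + 0.038 = 0.093020 + 0.038 = 0.131020

13.10%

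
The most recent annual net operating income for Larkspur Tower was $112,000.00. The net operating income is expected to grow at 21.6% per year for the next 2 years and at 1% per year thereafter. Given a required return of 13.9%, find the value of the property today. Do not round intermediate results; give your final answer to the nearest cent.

D_1 = 136192.00000
D_2 = 165609.47200
Terminal value at year 2: TV = D_2×(1+g_2)/(r−g_2) = 167265.56672/0.129 = 1296632.30016
P_0 = D_1/(1+r)^1 + D_2/(1+r)^2 + TV/(1+r)^2
    = 119571.55399 + 127654.96897 + 999469.13690 = 1246695.65987

$1246695.66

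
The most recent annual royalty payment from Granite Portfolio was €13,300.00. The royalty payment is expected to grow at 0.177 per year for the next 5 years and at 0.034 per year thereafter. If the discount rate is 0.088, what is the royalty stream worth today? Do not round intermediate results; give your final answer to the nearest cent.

D_1 = 15654.10000
D_2 = 18424.87570
D_3 = 21686.07870
D_4 = 25524.51463
D_5 = 30042.35372
Terminal value at year 5: TV = D_5×(1+g_2)/(r−g_2) = 31063.79374/0.054 = 575255.43971
P_0 = D_1/(1+r)^1 + D_2/(1+r)^2 + D_3/(1+r)^3 + D_4/(1+r)^4 + D_5/(1+r)^5 + TV/(1+r)^5
    = 14387.95956 + 15564.91581 + 16838.14881 + 18215.53415 + 19705.59163 + 377325.58784 = 462037.73779

€462037.74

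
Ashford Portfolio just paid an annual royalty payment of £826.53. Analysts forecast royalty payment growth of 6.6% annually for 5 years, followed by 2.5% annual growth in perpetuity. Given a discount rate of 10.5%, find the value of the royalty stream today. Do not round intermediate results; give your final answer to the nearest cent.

£12563.58

D_1 = 881.08098
D_2 = 939.23232
D_3 = 1001.22166
D_4 = 1067.30229
D_5 = 1137.74424
Terminal value at year 5: TV = D_5×(1+g_2)/(r−g_2) = 1166.18784/0.08 = 14577.34806
P_0 = D_1/(1+r)^1 + D_2/(1+r)^2 + D_3/(1+r)^3 + D_4/(1+r)^4 + D_5/(1+r)^5 + TV/(1+r)^5
    = 797.35835 + 769.21629 + 742.06748 + 715.87687 + 690.61062 + 8848.44862 = 12563.57824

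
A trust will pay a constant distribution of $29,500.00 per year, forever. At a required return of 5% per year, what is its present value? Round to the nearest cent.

Level perpetuity: PV = C / r = $29,500.00 / 0.05 = $590,000.00

$590000.00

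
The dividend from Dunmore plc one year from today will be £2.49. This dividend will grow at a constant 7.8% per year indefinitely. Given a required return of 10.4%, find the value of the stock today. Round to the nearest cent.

Growing perpetuity: P = D₁ / (r − g) = £2.4900 / (0.104 − 0.078) = £95.77

£95.77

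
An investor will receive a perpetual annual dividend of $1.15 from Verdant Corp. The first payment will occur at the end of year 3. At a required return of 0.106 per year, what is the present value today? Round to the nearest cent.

$8.87

Value at end of year 2: C / r = $1.15 / 0.106 = $10.8491
Discount to today: PV = $10.8491 / (1 + 0.106)^2 = $10.8491 / 1.223236 = $8.87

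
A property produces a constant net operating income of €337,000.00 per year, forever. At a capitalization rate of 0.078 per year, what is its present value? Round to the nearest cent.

Level perpetuity: PV = C / r = €337,000.00 / 0.078 = €4,320,512.82

€4320512.82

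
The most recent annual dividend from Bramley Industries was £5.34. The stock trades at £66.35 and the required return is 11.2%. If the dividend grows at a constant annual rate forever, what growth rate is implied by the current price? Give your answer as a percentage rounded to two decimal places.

P = D₀(1+g)/(r−g) ⇒ P(r−g) = D₀(1+g) ⇒ g(P+D₀) = P·r − D₀
g = (P·r − D₀)/(P + D₀) = (£66.35×0.112 − £5.34) / (£66.35 + £5.34) = 0.029170

2.92%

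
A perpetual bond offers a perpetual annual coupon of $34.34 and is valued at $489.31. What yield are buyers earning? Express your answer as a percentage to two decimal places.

7.02%

P = C/r ⇒ r = C/P = $34.34/$489.31 = 0.070180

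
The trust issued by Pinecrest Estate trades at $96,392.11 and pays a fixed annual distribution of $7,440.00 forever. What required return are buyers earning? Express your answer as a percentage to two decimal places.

P = C/r ⇒ r = C/P = $7,440.00/$96,392.11 = 0.077185

7.72%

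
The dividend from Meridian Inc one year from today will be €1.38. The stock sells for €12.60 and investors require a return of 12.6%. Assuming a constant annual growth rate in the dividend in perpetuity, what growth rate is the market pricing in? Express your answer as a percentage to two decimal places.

1.65%

P = D₁/(r−g) ⇒ g = r − D₁/P = 0.126 − €1.38/€12.60 = 0.016476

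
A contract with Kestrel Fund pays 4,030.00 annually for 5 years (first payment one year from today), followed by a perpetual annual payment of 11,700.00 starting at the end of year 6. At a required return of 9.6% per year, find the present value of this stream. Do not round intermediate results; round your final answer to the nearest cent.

92500.10

PV of 5-year annuity: 4,030.00 × [1 − (1+0.096)^−5] / 0.096 = 15434.26980
Perpetuity value at year 5: 11,700.00 / 0.096 = 121875.00000
PV of perpetuity: 121875.00000 / (1+0.096)^5 = 77065.82962
Total PV = 15434.26980 + 77065.82962 = 92500.09942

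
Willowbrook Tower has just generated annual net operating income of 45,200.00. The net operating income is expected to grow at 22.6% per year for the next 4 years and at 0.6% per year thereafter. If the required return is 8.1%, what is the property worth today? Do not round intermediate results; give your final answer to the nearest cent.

1253198.55

D_1 = 55415.20000
D_2 = 67939.03520
D_3 = 83293.25716
D_4 = 102117.53327
Terminal value at year 4: TV = D_4×(1+g_2)/(r−g_2) = 102730.23847/0.075 = 1369736.51296
P_0 = D_1/(1+r)^1 + D_2/(1+r)^2 + D_3/(1+r)^3 + D_4/(1+r)^4 + TV/(1+r)^4
    = 51262.90472 + 58139.05752 + 65937.54350 + 74782.07986 + 1003076.96457 = 1253198.55018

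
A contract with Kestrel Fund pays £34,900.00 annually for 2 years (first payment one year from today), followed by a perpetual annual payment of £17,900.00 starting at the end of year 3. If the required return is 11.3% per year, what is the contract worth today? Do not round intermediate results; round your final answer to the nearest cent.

£187404.41

PV of 2-year annuity: £34,900.00 × [1 − (1+0.113)^−2] / 0.113 = 59529.82356
Perpetuity value at year 2: £17,900.00 / 0.113 = 158407.07965
PV of perpetuity: 158407.07965 / (1+0.113)^2 = 127874.59135
Total PV = 59529.82356 + 127874.59135 = 187404.41490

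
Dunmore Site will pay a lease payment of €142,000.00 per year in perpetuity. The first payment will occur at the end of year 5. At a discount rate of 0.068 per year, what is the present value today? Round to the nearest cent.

€1605071.64

Value at end of year 4: C / r = €142,000.00 / 0.068 = €2,088,235.2941
Discount to today: PV = €2,088,235.2941 / (1 + 0.068)^4 = €2,088,235.2941 / 1.301023 = €1,605,071.64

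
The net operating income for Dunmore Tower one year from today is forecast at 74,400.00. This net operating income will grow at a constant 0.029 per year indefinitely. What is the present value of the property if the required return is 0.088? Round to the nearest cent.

1261016.95

Growing perpetuity: P = D₁ / (r − g) = 74,400.0000 / (0.088 − 0.029) = 1,261,016.95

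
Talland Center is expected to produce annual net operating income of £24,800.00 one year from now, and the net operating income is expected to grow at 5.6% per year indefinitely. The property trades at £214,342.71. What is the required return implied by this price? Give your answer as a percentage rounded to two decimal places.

P = D₁/(r − g) ⇒ r = D₁/P + g = £24,800.0000/£214,342.71 + 0.056 = 0.115703 + 0.056 = 0.171703

17.17%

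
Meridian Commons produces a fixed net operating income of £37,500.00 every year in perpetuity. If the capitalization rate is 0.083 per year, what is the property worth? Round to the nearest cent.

£451807.23

Level perpetuity: PV = C / r = £37,500.00 / 0.083 = £451,807.23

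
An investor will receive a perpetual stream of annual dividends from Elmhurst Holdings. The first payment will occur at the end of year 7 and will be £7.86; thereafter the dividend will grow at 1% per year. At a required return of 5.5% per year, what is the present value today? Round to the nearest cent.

£126.68

Value at end of year 6: C₁ / (r − g) = £7.86 / (0.055 − 0.01) = £174.6667
Discount to today: PV = £174.6667 / (1 + 0.055)^6 = £174.6667 / 1.378843 = £126.68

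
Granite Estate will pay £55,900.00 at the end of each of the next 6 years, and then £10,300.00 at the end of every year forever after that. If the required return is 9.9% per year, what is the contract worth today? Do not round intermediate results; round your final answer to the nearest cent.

£303223.65

PV of 6-year annuity: £55,900.00 × [1 − (1+0.099)^−6] / 0.099 = 244174.19307
Perpetuity value at year 6: £10,300.00 / 0.099 = 104040.40404
PV of perpetuity: 104040.40404 / (1+0.099)^6 = 59049.45254
Total PV = 244174.19307 + 59049.45254 = 303223.64561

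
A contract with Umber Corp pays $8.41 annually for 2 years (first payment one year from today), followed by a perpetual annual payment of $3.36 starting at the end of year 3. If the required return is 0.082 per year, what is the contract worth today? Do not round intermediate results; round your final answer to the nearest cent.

PV of 2-year annuity: $8.41 × [1 − (1+0.082)^−2] / 0.082 = 14.95623
Perpetuity value at year 2: $3.36 / 0.082 = 40.97561
PV of perpetuity: 40.97561 / (1+0.082)^2 = 35.00023
Total PV = 14.95623 + 35.00023 = 49.95646

$49.96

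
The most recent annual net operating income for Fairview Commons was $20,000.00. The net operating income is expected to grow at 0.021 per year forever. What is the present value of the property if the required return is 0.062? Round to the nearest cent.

D₁ = D₀ × (1 + g) = $20,000.00 × 1.021 = $20,420.0000
Growing perpetuity: P = D₁ / (r − g) = $20,420.0000 / (0.062 − 0.021) = $498,048.78

$498048.78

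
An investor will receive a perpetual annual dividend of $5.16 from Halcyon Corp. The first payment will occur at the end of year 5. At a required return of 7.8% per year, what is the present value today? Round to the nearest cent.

Value at end of year 4: C / r = $5.16 / 0.078 = $66.1538
Discount to today: PV = $66.1538 / (1 + 0.078)^4 = $66.1538 / 1.350439 = $48.99

$48.99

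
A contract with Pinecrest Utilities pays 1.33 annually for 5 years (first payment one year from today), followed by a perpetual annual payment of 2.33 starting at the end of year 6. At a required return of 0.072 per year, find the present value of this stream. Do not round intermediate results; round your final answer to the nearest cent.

PV of 5-year annuity: 1.33 × [1 − (1+0.072)^−5] / 0.072 = 5.42418
Perpetuity value at year 5: 2.33 / 0.072 = 32.36111
PV of perpetuity: 32.36111 / (1+0.072)^5 = 22.85859
Total PV = 5.42418 + 22.85859 = 28.28278

28.28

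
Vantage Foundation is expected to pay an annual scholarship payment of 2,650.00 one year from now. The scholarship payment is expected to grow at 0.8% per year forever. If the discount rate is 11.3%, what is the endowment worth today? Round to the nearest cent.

25238.10

Growing perpetuity: P = D₁ / (r − g) = 2,650.0000 / (0.113 − 0.008) = 25,238.10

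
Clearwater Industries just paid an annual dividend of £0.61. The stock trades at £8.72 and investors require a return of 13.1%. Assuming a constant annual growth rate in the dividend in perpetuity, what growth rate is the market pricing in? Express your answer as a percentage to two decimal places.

P = D₀(1+g)/(r−g) ⇒ P(r−g) = D₀(1+g) ⇒ g(P+D₀) = P·r − D₀
g = (P·r − D₀)/(P + D₀) = (£8.72×0.131 − £0.61) / (£8.72 + £0.61) = 0.057055

5.71%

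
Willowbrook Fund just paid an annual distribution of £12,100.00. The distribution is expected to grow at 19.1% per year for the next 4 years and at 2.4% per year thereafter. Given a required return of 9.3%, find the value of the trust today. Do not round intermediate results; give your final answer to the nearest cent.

£313430.57

D_1 = 14411.10000
D_2 = 17163.62010
D_3 = 20441.87154
D_4 = 24346.26900
Terminal value at year 4: TV = D_4×(1+g_2)/(r−g_2) = 24930.57946/0.069 = 361312.74578
P_0 = D_1/(1+r)^1 + D_2/(1+r)^2 + D_3/(1+r)^3 + D_4/(1+r)^4 + TV/(1+r)^4
    = 13184.90393 + 14367.08196 + 15655.25583 + 17058.92927 + 253164.39956 = 313430.57055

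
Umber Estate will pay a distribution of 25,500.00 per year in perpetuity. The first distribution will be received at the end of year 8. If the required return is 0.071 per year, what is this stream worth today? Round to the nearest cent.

222205.87

Value at end of year 7: C / r = 25,500.00 / 0.071 = 359,154.9296
Discount to today: PV = 359,154.9296 / (1 + 0.071)^7 = 359,154.9296 / 1.616316 = 222,205.87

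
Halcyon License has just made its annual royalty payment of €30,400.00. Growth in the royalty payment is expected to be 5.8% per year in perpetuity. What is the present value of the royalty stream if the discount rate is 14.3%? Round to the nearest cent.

€378390.59

D₁ = D₀ × (1 + g) = €30,400.00 × 1.058 = €32,163.2000
Growing perpetuity: P = D₁ / (r − g) = €32,163.2000 / (0.143 − 0.058) = €378,390.59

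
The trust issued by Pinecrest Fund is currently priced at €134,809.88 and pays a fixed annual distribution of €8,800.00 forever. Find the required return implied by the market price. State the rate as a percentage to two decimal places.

P = C/r ⇒ r = C/P = €8,800.00/€134,809.88 = 0.065277

6.53%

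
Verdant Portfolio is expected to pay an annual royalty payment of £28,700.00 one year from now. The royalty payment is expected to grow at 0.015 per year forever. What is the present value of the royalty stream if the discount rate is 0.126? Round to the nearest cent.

Growing perpetuity: P = D₁ / (r − g) = £28,700.0000 / (0.126 − 0.015) = £258,558.56

£258558.56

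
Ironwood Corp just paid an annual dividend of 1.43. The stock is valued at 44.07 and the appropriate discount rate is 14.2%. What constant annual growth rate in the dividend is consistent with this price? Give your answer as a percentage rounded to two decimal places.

P = D₀(1+g)/(r−g) ⇒ P(r−g) = D₀(1+g) ⇒ g(P+D₀) = P·r − D₀
g = (P·r − D₀)/(P + D₀) = (44.07×0.142 − 1.43) / (44.07 + 1.43) = 0.106109

10.61%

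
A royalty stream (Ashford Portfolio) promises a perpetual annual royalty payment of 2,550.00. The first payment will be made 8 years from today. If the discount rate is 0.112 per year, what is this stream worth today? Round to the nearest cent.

Value at end of year 7: C / r = 2,550.00 / 0.112 = 22,767.8571
Discount to today: PV = 22,767.8571 / (1 + 0.112)^7 = 22,767.8571 / 2.102488 = 10,829.01

10829.01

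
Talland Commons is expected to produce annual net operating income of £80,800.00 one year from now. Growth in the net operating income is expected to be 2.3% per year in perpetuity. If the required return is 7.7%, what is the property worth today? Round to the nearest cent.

Growing perpetuity: P = D₁ / (r − g) = £80,800.0000 / (0.077 − 0.023) = £1,496,296.30

£1496296.30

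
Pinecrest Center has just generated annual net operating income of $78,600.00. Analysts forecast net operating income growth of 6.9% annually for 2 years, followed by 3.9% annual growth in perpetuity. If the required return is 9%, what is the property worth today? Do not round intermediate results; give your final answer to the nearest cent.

$1692862.17

D_1 = 84023.40000
D_2 = 89821.01460
Terminal value at year 2: TV = D_2×(1+g_2)/(r−g_2) = 93324.03417/0.051 = 1829883.02293
P_0 = D_1/(1+r)^1 + D_2/(1+r)^2 + TV/(1+r)^2
    = 77085.68807 + 75600.55096 + 1540175.93042 = 1692862.16945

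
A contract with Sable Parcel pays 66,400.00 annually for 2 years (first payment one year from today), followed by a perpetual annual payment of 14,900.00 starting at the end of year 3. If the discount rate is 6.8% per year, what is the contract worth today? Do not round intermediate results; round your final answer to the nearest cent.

312489.35

PV of 2-year annuity: 66,400.00 × [1 − (1+0.068)^−2] / 0.068 = 120386.03431
Perpetuity value at year 2: 14,900.00 / 0.068 = 219117.64706
PV of perpetuity: 219117.64706 / (1+0.068)^2 = 192103.31105
Total PV = 120386.03431 + 192103.31105 = 312489.34536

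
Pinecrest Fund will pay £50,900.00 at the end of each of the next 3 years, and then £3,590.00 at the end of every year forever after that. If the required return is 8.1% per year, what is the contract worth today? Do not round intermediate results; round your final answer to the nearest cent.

£166023.78

PV of 3-year annuity: £50,900.00 × [1 − (1+0.081)^−3] / 0.081 = 130937.90692
Perpetuity value at year 3: £3,590.00 / 0.081 = 44320.98765
PV of perpetuity: 44320.98765 / (1+0.081)^3 = 35085.87791
Total PV = 130937.90692 + 35085.87791 = 166023.78484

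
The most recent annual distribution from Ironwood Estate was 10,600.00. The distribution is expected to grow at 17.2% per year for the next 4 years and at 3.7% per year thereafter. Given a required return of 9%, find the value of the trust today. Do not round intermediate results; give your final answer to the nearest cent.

328209.87

D_1 = 12423.20000
D_2 = 14559.99040
D_3 = 17064.30875
D_4 = 19999.36985
Terminal value at year 4: TV = D_4×(1+g_2)/(r−g_2) = 20739.34654/0.053 = 391308.42525
P_0 = D_1/(1+r)^1 + D_2/(1+r)^2 + D_3/(1+r)^3 + D_4/(1+r)^4 + TV/(1+r)^4
    = 11397.43119 + 12254.85262 + 13176.77731 + 14168.05781 + 277212.75375 = 328209.87269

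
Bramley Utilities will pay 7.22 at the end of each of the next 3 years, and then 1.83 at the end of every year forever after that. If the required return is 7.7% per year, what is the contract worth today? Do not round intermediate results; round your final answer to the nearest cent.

37.73

PV of 3-year annuity: 7.22 × [1 − (1+0.077)^−3] / 0.077 = 18.70782
Perpetuity value at year 3: 1.83 / 0.077 = 23.76623
PV of perpetuity: 23.76623 / (1+0.077)^3 = 19.02450
Total PV = 18.70782 + 19.02450 = 37.73232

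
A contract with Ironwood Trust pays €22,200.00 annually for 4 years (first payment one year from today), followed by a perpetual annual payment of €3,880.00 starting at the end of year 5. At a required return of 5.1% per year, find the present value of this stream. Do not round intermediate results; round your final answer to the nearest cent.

PV of 4-year annuity: €22,200.00 × [1 − (1+0.051)^−4] / 0.051 = 78537.58507
Perpetuity value at year 4: €3,880.00 / 0.051 = 76078.43137
PV of perpetuity: 76078.43137 / (1+0.051)^4 = 62352.04263
Total PV = 78537.58507 + 62352.04263 = 140889.62770

€140889.63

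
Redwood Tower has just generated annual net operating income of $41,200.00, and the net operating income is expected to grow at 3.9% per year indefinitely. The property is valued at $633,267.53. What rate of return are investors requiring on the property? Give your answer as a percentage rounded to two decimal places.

10.66%

D₁ = $41,200.00 × 1.039 = $42,806.8000
P = D₁/(r − g) ⇒ r = D₁/P + g = $42,806.8000/$633,267.53 + 0.039 = 0.067597 + 0.039 = 0.106597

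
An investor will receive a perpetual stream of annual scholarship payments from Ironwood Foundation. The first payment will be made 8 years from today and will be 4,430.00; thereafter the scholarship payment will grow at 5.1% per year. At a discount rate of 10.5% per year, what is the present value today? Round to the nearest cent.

Value at end of year 7: C₁ / (r − g) = 4,430.00 / (0.105 − 0.051) = 82,037.0370
Discount to today: PV = 82,037.0370 / (1 + 0.105)^7 = 82,037.0370 / 2.011574 = 40,782.52

40782.52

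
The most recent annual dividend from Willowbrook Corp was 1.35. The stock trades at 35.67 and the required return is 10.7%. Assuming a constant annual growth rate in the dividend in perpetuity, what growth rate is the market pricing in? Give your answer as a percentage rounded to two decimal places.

P = D₀(1+g)/(r−g) ⇒ P(r−g) = D₀(1+g) ⇒ g(P+D₀) = P·r − D₀
g = (P·r − D₀)/(P + D₀) = (35.67×0.107 − 1.35) / (35.67 + 1.35) = 0.066631

6.66%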